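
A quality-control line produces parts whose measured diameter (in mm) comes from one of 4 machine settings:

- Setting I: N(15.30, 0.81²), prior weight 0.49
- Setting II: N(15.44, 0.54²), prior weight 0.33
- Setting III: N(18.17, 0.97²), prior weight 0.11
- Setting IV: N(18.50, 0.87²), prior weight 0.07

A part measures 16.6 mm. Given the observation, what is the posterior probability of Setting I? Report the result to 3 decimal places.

Posterior ∝ prior × likelihood, so P(k | x) ∝ π_k f_k(x); normalise over all components.
Normal densities:
  L_I = (1/(0.81·√(2π)))·exp(−(16.6−15.30)²/(2·0.81²)) = 0.492521·exp(-1.28791) = 0.13586
  L_II = (1/(0.54·√(2π)))·exp(−(16.6−15.44)²/(2·0.54²)) = 0.738782·exp(-2.30727) = 0.0735329
  L_III = (1/(0.97·√(2π)))·exp(−(16.6−18.17)²/(2·0.97²)) = 0.411281·exp(-1.30986) = 0.110987
  L_IV = (1/(0.87·√(2π)))·exp(−(16.6−18.50)²/(2·0.87²)) = 0.458554·exp(-2.38473) = 0.0422393
Unnormalised posteriors:
  π_I·L_I = 0.49 × 0.13586 = 0.0665714
  π_II·L_II = 0.33 × 0.0735329 = 0.0242659
  π_III·L_III = 0.11 × 0.110987 = 0.0122086
  π_IV·L_IV = 0.07 × 0.0422393 = 0.00295675
Sum: 0.0665714 + 0.0242659 + 0.0122086 + 0.00295675 = 0.106003
So the posterior for Setting I is 0.0665714 / 0.106003 ≈ 0.628.

0.628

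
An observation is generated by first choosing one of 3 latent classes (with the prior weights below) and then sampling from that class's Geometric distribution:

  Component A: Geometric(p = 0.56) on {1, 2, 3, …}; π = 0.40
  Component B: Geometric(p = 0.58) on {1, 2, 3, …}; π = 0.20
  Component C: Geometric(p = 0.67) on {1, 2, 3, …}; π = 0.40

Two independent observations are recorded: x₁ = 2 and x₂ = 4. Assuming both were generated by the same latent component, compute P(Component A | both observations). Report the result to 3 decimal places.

0.527

Posterior ∝ prior × likelihood, so P(k | x) ∝ π_k f_k(x); normalise over all components.
Since both observations come from the same component, the likelihood for component k is f_k(x₁)·f_k(x₂).
  L_A = [0.56·(1−0.56)^1 = 0.56·0.44 = 0.2464] × [0.047703] = 0.011754
  L_B = [0.58·(1−0.58)^1 = 0.58·0.42 = 0.2436] × [0.042971] = 0.0104677
  L_C = [0.67·(1−0.67)^1 = 0.67·0.33 = 0.2211] × [0.0240778] = 0.0053236
Unnormalised posteriors:
  π_A·L_A = 0.40 × 0.011754 = 0.00470161
  π_B·L_B = 0.20 × 0.0104677 = 0.00209355
  π_C·L_C = 0.40 × 0.0053236 = 0.00212944
Denominator: 0.00470161 + 0.00209355 + 0.00212944 = 0.0089246
P(Component A | x) = 0.00470161 / 0.0089246 ≈ 0.527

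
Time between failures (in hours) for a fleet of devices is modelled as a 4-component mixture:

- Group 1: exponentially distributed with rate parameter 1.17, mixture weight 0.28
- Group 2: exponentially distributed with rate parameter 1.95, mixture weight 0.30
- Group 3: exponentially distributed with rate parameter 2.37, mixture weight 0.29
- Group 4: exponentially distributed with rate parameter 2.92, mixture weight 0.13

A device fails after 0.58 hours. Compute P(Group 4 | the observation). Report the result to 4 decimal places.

0.1166

Apply Bayes' rule: the posterior for each component is proportional to its prior times its likelihood at x.
Component likelihoods at x = 0.58 hours:
  L_1 = 1.17·e^(−1.17·0.58) = 1.17·e^(−0.6786) = 0.593572
  L_2 = 1.95·e^(−1.95·0.58) = 1.95·e^(−1.1310) = 0.629285
  L_3 = 2.37·e^(−2.37·0.58) = 2.37·e^(−1.3746) = 0.59947
  L_4 = 2.92·e^(−2.92·0.58) = 2.92·e^(−1.6936) = 0.536861
Weight by the priors:
  P(Z=1)·L_1 = 0.28 × 0.593572 = 0.1662
  P(Z=2)·L_2 = 0.30 × 0.629285 = 0.188786
  P(Z=3)·L_3 = 0.29 × 0.59947 = 0.173846
  P(Z=4)·L_4 = 0.13 × 0.536861 = 0.0697919
Sum: 0.1662 + 0.188786 + 0.173846 + 0.0697919 = 0.598624
So the posterior for Group 4 is 0.0697919 / 0.598624 ≈ 0.1166.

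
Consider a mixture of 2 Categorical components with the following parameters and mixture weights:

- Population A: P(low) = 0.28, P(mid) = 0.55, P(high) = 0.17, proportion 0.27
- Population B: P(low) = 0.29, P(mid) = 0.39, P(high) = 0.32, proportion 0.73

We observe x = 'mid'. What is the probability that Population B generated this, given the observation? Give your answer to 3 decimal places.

0.657

P(component k | x) = w_k·f_k(x) / marginal(x), where marginal(x) = Σ_j w_j·f_j(x).
Categorical probabilities:
  f_A = 0.55
  f_B = 0.39
Unnormalised posteriors:
  w_A·f_A = 0.27 × 0.55 = 0.1485
  w_B·f_B = 0.73 × 0.39 = 0.2847
Denominator: 0.1485 + 0.2847 = 0.4332
So the posterior for Population B is 0.2847 / 0.4332 ≈ 0.657.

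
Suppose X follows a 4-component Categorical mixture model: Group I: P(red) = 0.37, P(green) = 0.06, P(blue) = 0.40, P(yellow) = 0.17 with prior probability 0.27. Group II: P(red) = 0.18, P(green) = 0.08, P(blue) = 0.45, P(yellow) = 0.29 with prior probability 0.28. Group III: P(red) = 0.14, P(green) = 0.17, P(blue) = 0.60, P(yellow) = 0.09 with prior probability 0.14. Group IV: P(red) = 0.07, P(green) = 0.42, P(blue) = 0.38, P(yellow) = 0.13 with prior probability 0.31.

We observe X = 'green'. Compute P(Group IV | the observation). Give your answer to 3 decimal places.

0.676

The responsibility of component k is w_k f_k(x) divided by Σ_j w_j f_j(x).
Evaluate each component's likelihood at the observed value:
  L_I = P(green | comp) = 0.06
  L_II = P(green | comp) = 0.08
  L_III = P(green | comp) = 0.17
  L_IV = P(green | comp) = 0.42
Weight by the priors:
  w_I·L_I = 0.27 × 0.06 = 0.0162
  w_II·L_II = 0.28 × 0.08 = 0.0224
  w_III·L_III = 0.14 × 0.17 = 0.0238
  w_IV·L_IV = 0.31 × 0.42 = 0.1302
Denominator: 0.0162 + 0.0224 + 0.0238 + 0.1302 = 0.1926
Responsibility of Group IV: 0.1302 / 0.1926 ≈ 0.676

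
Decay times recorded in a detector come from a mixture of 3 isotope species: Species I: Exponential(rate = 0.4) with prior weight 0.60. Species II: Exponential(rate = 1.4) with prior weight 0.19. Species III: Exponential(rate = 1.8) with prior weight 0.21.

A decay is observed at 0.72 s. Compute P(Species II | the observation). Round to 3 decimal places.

The responsibility of component k is π_k f_k(x) divided by Σ_j π_j f_j(x).
Exponential densities:
  f_I = 0.299905
  f_II = 0.510927
  f_III = 0.492523
Weight by the priors:
  π_I·f_I = 0.60 × 0.299905 = 0.179943
  π_II·f_II = 0.19 × 0.510927 = 0.0970762
  π_III·f_III = 0.21 × 0.492523 = 0.10343
Sum: 0.179943 + 0.0970762 + 0.10343 = 0.380449
P(Species II | 0.72 s) = 0.0970762 / 0.380449 ≈ 0.255

0.255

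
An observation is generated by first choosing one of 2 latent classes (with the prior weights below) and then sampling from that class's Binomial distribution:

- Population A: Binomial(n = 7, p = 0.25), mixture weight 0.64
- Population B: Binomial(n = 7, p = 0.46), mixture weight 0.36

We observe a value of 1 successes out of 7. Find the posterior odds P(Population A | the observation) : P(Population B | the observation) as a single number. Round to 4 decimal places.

6.9353

The posterior odds equal the prior odds times the likelihood ratio: (π_i/π_j)·(f_i(x)/f_j(x)).
Evaluate each component's likelihood at the observed value:
  p_A = 0.311462
  p_B = 0.0798396
0.199336 / 0.0287423 ≈ 6.9353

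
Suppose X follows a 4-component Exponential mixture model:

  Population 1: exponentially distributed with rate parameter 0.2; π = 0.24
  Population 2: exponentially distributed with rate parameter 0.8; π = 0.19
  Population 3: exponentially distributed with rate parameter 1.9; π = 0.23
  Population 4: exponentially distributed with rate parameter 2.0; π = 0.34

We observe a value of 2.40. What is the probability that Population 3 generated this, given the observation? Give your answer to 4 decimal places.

P(component k | x) = P(Z=k)·f_k(x) / marginal(x), where marginal(x) = Σ_j P(Z=j)·f_j(x).
Evaluate each component's likelihood at the observed value:
  p_1 = 0.2·e^(−0.2·2.40) = 0.2·e^(−0.4800) = 0.123757
  p_2 = 0.8·e^(−0.8·2.40) = 0.8·e^(−1.9200) = 0.117286
  p_3 = 1.9·e^(−1.9·2.40) = 1.9·e^(−4.5600) = 0.0198779
  p_4 = 2.0·e^(−2.0·2.40) = 2.0·e^(−4.8000) = 0.0164595
Weight by the priors:
  P(Z=1)·p_1 = 0.24 × 0.123757 = 0.0297016
  P(Z=2)·p_2 = 0.19 × 0.117286 = 0.0222843
  P(Z=3)·p_3 = 0.23 × 0.0198779 = 0.00457192
  P(Z=4)·p_4 = 0.34 × 0.0164595 = 0.00559623
Normaliser: 0.0297016 + 0.0222843 + 0.00457192 + 0.00559623 = 0.062154
Responsibility of Population 3: 0.00457192 / 0.062154 ≈ 0.0736

0.0736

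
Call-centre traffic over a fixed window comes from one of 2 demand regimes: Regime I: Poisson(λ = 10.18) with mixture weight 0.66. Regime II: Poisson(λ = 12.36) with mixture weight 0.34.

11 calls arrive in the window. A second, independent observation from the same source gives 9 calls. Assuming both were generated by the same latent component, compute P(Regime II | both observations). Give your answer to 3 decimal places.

0.242

Apply Bayes' rule: the posterior for each component is proportional to its prior times its likelihood at x.
Since both observations come from the same component, the likelihood for component k is f_k(x₁)·f_k(x₂).
  f_I = [e^(−10.18)·10.18^11/11! = 0.115598] × [0.122701] = 0.0141841
  f_II = [e^(−12.36)·12.36^11/11! = 0.11045] × [0.0795286] = 0.00878397
Prior × likelihood for each component:
  P(Z=I)·f_I = 0.66 × 0.0141841 = 0.00936149
  P(Z=II)·f_II = 0.34 × 0.00878397 = 0.00298655
Normaliser: 0.00936149 + 0.00298655 = 0.012348
Responsibility of Regime II: 0.00298655 / 0.012348 ≈ 0.242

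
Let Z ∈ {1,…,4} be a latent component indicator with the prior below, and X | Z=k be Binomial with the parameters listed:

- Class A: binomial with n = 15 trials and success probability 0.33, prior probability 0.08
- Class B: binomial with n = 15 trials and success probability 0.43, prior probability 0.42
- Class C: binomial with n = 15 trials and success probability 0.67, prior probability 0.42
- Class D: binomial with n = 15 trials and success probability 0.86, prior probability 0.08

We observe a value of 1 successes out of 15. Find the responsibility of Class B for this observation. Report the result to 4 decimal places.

0.4157

Apply Bayes' rule: the posterior for each component is proportional to its prior times its likelihood at x.
Evaluate each component's likelihood at the observed value:
  p_A = C(15,1)·0.33^1·0.67^14 = 15·0.33·0.00367322 = 0.0181825
  p_B = C(15,1)·0.43^1·0.57^14 = 15·0.43·0.000382162 = 0.00246495
  p_C = C(15,1)·0.67^1·0.33^14 = 15·0.67·1.81633e-07 = 1.82541e-06
  p_D = C(15,1)·0.86^1·0.14^14 = 15·0.86·1.1112e-12 = 1.43345e-11
Weight by the priors:
  π_A·p_A = 0.08 × 0.0181825 = 0.0014546
  π_B·p_B = 0.42 × 0.00246495 = 0.00103528
  π_C·p_C = 0.42 × 1.82541e-06 = 7.66674e-07
  π_D·p_D = 0.08 × 1.43345e-11 = 1.14676e-12
Sum: 0.0014546 + 0.00103528 + 7.66674e-07 + 1.14676e-12 = 0.00249064
Responsibility of Class B: 0.00103528 / 0.00249064 ≈ 0.4157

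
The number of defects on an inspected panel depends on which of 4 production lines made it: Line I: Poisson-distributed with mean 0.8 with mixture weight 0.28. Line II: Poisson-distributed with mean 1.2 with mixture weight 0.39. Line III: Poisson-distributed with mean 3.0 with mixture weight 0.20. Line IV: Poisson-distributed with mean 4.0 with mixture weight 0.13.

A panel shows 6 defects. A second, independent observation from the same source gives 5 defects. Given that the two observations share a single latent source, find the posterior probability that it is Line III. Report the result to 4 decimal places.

Posterior ∝ prior × likelihood, so P(k | x) ∝ π_k f_k(x); normalise over all components.
Since both observations come from the same component, the likelihood for component k is f_k(x₁)·f_k(x₂).
  L_I = [e^(−0.8)·0.8^6/6! = 0.000163596] × [0.00122697] = 2.00727e-07
  L_II = [e^(−1.2)·1.2^6/6! = 0.00124911] × [0.00624556] = 7.80141e-06
  L_III = [e^(−3.0)·3.0^6/6! = 0.0504094] × [0.100819] = 0.00508222
  L_IV = [e^(−4.0)·4.0^6/6! = 0.104196] × [0.156293] = 0.0162851
Weight by the priors:
  π_I·L_I = 0.28 × 2.00727e-07 = 5.62034e-08
  π_II·L_II = 0.39 × 7.80141e-06 = 3.04255e-06
  π_III·L_III = 0.20 × 0.00508222 = 0.00101644
  π_IV·L_IV = 0.13 × 0.0162851 = 0.00211706
Denominator: 5.62034e-08 + 3.04255e-06 + 0.00101644 + 0.00211706 = 0.0031366
P(Line III | x) = 0.00101644 / 0.0031366 ≈ 0.3241

0.3241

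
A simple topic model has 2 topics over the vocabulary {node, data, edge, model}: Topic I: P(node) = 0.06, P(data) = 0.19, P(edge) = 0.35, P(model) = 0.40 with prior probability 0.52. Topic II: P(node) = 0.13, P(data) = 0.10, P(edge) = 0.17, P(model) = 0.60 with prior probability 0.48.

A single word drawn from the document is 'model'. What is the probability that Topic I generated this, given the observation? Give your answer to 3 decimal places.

0.419

P(component k | x) = π_k·f_k(x) / marginal(x), where marginal(x) = Σ_j π_j·f_j(x).
Evaluate each component's likelihood at the observed value:
  L_I = 0.4
  L_II = 0.6
Weight by the priors:
  π_I·L_I = 0.52 × 0.4 = 0.208
  π_II·L_II = 0.48 × 0.6 = 0.288
Denominator: 0.208 + 0.288 = 0.496
P(Topic I | data) ≈ 0.419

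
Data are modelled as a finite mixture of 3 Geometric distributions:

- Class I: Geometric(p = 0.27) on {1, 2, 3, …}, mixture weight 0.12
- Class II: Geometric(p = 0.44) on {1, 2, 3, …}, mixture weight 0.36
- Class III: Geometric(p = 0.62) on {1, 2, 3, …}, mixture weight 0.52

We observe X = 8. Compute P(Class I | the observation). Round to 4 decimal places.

0.5355

P(component k | x) = w_k·f_k(x) / marginal(x), where marginal(x) = Σ_j w_j·f_j(x).
Component likelihoods at x = 8:
  f_I = 0.27·(1−0.27)^7 = 0.27·0.110474 = 0.029828
  f_II = 0.44·(1−0.44)^7 = 0.44·0.0172709 = 0.00759922
  f_III = 0.62·(1−0.62)^7 = 0.62·0.00114416 = 0.000709377
Prior × likelihood for each component:
  w_I·f_I = 0.12 × 0.029828 = 0.00357936
  w_II·f_II = 0.36 × 0.00759922 = 0.00273572
  w_III·f_III = 0.52 × 0.000709377 = 0.000368876
Marginal: 0.00357936 + 0.00273572 + 0.000368876 = 0.00668395
P(Class I | the observation) = 0.00357936 / 0.00668395 ≈ 0.5355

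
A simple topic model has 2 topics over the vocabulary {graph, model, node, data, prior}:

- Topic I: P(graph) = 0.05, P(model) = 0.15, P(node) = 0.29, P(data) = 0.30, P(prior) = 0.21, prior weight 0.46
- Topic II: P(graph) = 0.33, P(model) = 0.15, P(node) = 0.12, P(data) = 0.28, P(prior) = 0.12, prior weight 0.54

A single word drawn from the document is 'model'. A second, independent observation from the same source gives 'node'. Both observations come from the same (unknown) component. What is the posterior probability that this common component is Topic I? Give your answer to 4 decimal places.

Posterior ∝ prior × likelihood, so P(k | x) ∝ π_k f_k(x); normalise over all components.
Since both observations come from the same component, the likelihood for component k is f_k(x₁)·f_k(x₂).
  L_I = [P(model | comp) = 0.15] × [0.29] = 0.0435
  L_II = [P(model | comp) = 0.15] × [0.12] = 0.018
Unnormalised posteriors:
  π_I·L_I = 0.46 × 0.0435 = 0.02001
  π_II·L_II = 0.54 × 0.018 = 0.00972
Sum: 0.02001 + 0.00972 = 0.02973
Responsibility of Topic I: 0.02001 / 0.02973 ≈ 0.6731

0.6731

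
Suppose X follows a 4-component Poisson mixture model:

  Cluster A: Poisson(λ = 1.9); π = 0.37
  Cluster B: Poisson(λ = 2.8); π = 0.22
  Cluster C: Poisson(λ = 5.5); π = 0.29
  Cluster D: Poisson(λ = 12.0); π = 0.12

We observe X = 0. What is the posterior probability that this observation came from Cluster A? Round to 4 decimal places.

0.7917

P(component k | x) = π_k·f_k(x) / marginal(x), where marginal(x) = Σ_j π_j·f_j(x).
Component likelihoods at x = 0:
  f_A = 0.149569
  f_B = 0.0608101
  f_C = 0.00408677
  f_D = 6.14421e-06
Prior × likelihood for each component:
  π_A·f_A = 0.37 × 0.149569 = 0.0553404
  π_B·f_B = 0.22 × 0.0608101 = 0.0133782
  π_C·f_C = 0.29 × 0.00408677 = 0.00118516
  π_D·f_D = 0.12 × 6.14421e-06 = 7.37305e-07
Marginal: 0.0553404 + 0.0133782 + 0.00118516 + 7.37305e-07 = 0.0699045
P(Cluster A | x) ≈ 0.7917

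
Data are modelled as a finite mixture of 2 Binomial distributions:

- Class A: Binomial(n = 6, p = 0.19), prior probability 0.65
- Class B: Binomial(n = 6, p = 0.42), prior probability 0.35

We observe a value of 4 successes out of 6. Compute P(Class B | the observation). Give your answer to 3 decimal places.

The responsibility of component k is w_k f_k(x) divided by Σ_j w_j f_j(x).
Evaluate each component's likelihood at the observed value:
  p_A = C(6,4)·0.19^4·0.81^2 = 15·0.00130321·0.6561 = 0.0128255
  p_B = C(6,4)·0.42^4·0.58^2 = 15·0.031117·0.3364 = 0.157016
Unnormalised posteriors:
  w_A·p_A = 0.65 × 0.0128255 = 0.0083366
  w_B·p_B = 0.35 × 0.157016 = 0.0549557
Marginal: 0.0083366 + 0.0549557 = 0.0632923
P(Class B | x) = 0.0549557 / 0.0632923 ≈ 0.868

0.868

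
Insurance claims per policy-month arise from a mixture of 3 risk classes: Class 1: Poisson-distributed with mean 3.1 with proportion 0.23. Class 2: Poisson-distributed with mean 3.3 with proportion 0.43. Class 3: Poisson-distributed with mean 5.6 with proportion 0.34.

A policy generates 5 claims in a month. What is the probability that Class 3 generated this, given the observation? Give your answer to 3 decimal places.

0.430

P(component k | x) = w_k·f_k(x) / marginal(x), where marginal(x) = Σ_j w_j·f_j(x).
Evaluate each component's likelihood at the observed value:
  L_1 = 0.107477
  L_2 = 0.120286
  L_3 = 0.169711
Weight by the priors:
  w_1·L_1 = 0.23 × 0.107477 = 0.0247196
  w_2·L_2 = 0.43 × 0.120286 = 0.0517232
  w_3·L_3 = 0.34 × 0.169711 = 0.0577017
Normaliser: 0.0247196 + 0.0517232 + 0.0577017 = 0.134145
P(Class 3 | x) ≈ 0.430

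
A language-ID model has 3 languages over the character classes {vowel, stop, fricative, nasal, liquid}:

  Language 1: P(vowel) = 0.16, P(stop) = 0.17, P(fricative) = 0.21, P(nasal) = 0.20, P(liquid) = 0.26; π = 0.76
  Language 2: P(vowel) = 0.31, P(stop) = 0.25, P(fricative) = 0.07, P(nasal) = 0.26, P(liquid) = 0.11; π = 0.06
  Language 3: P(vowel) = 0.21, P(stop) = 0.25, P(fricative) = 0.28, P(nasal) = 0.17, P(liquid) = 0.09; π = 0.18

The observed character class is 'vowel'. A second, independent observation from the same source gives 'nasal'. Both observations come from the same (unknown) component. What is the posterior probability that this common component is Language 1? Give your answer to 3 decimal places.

0.683

Posterior ∝ prior × likelihood, so P(k | x) ∝ P(Z=k) f_k(x); normalise over all components.
Since both observations come from the same component, the likelihood for component k is f_k(x₁)·f_k(x₂).
  p_1 = [0.16] × [0.2] = 0.032
  p_2 = [0.31] × [0.26] = 0.0806
  p_3 = [0.21] × [0.17] = 0.0357
Multiply by the mixture weights:
  P(Z=1)·p_1 = 0.76 × 0.032 = 0.02432
  P(Z=2)·p_2 = 0.06 × 0.0806 = 0.004836
  P(Z=3)·p_3 = 0.18 × 0.0357 = 0.006426
Denominator: 0.02432 + 0.004836 + 0.006426 = 0.035582
So the posterior for Language 1 is 0.02432 / 0.035582 ≈ 0.683.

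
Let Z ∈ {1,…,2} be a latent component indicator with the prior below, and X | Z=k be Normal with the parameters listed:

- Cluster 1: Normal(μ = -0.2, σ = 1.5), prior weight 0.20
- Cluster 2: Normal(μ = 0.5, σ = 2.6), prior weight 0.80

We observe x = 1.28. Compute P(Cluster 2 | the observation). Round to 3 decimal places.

0.782

The responsibility of component k is P(Z=k) f_k(x) divided by Σ_j P(Z=j) f_j(x).
Normal densities:
  L_1 = (1/(1.5·√(2π)))·exp(−(1.28−-0.2)²/(2·1.5²)) = 0.265962·exp(-0.48676) = 0.163465
  L_2 = (1/(2.6·√(2π)))·exp(−(1.28−0.5)²/(2·2.6²)) = 0.153439·exp(-0.04500) = 0.146688
Unnormalised posteriors:
  P(Z=1)·L_1 = 0.20 × 0.163465 = 0.0326929
  P(Z=2)·L_2 = 0.80 × 0.146688 = 0.11735
Normaliser: 0.0326929 + 0.11735 = 0.150043
P(Cluster 2 | 1.28) = 0.11735 / 0.150043 ≈ 0.782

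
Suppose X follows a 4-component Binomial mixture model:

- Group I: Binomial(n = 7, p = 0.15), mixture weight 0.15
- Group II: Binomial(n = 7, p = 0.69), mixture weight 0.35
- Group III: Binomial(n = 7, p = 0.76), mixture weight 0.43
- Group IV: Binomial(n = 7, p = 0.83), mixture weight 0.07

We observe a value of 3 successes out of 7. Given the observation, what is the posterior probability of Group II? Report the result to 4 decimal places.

0.5347

By Bayes' theorem, P(k | x) = π_k f_k(x) / Σ_j π_j f_j(x).
Binomial probabilities:
  f_I = C(7,3)·0.15^3·0.85^4 = 35·0.003375·0.522006 = 0.061662
  f_II = C(7,3)·0.69^3·0.31^4 = 35·0.328509·0.00923521 = 0.106185
  f_III = C(7,3)·0.76^3·0.24^4 = 35·0.438976·0.00331776 = 0.0509746
  f_IV = C(7,3)·0.83^3·0.17^4 = 35·0.571787·0.00083521 = 0.0167147
Unnormalised posteriors:
  π_I·f_I = 0.15 × 0.061662 = 0.0092493
  π_II·f_II = 0.35 × 0.106185 = 0.0371647
  π_III·f_III = 0.43 × 0.0509746 = 0.0219191
  π_IV·f_IV = 0.07 × 0.0167147 = 0.00117003
Normaliser: 0.0092493 + 0.0371647 + 0.0219191 + 0.00117003 = 0.0695031
P(Group II | 3 successes out of 7) = 0.0371647 / 0.0695031 ≈ 0.5347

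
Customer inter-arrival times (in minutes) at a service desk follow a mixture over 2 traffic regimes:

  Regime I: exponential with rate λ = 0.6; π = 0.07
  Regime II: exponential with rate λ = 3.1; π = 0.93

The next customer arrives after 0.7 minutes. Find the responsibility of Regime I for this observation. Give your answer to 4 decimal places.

By Bayes' theorem, P(k | x) = P(Z=k) f_k(x) / Σ_j P(Z=j) f_j(x).
Component likelihoods at x = 0.7 minutes:
  L_I = 0.394228
  L_II = 0.353951
Multiply by the mixture weights:
  P(Z=I)·L_I = 0.07 × 0.394228 = 0.027596
  P(Z=II)·L_II = 0.93 × 0.353951 = 0.329174
Normaliser: 0.027596 + 0.329174 = 0.35677
Responsibility of Regime I: 0.027596 / 0.35677 ≈ 0.0773

0.0773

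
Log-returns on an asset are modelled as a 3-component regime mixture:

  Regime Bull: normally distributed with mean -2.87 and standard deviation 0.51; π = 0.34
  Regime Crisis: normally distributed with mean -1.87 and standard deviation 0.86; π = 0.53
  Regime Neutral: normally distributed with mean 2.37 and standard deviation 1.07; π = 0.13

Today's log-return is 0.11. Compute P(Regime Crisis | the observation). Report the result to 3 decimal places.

By Bayes' theorem, P(k | x) = π_k f_k(x) / Σ_j π_j f_j(x).
Evaluate each component's likelihood at the observed value:
  L_Bull = 3.01609e-08
  L_Crisis = 0.0327626
  L_Neutral = 0.0400677
Prior × likelihood for each component:
  π_Bull·L_Bull = 0.34 × 3.01609e-08 = 1.02547e-08
  π_Crisis·L_Crisis = 0.53 × 0.0327626 = 0.0173642
  π_Neutral·L_Neutral = 0.13 × 0.0400677 = 0.0052088
Marginal: 1.02547e-08 + 0.0173642 + 0.0052088 = 0.022573
P(Regime Crisis | 0.11) ≈ 0.769

0.769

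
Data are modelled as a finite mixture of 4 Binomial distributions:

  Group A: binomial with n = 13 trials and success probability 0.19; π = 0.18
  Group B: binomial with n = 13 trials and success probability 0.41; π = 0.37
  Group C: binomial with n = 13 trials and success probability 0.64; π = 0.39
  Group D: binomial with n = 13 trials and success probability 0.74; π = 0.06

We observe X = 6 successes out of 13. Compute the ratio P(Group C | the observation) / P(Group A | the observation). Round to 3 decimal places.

Only the two components matter; the odds are (π_i f_i(x)) / (π_j f_j(x)).
Binomial probabilities:
  L_A = C(13,6)·0.19^6·0.81^7 = 1716·4.70459e-05·0.228768 = 0.0184686
  L_B = C(13,6)·0.41^6·0.59^7 = 1716·0.0047501·0.0248865 = 0.202854
  L_C = C(13,6)·0.64^6·0.36^7 = 1716·0.0687195·0.000783642 = 0.0924091
  L_D = C(13,6)·0.74^6·0.26^7 = 1716·0.164206·8.03181e-05 = 0.0226319
0.0360395 / 0.00332435 ≈ 10.841

10.841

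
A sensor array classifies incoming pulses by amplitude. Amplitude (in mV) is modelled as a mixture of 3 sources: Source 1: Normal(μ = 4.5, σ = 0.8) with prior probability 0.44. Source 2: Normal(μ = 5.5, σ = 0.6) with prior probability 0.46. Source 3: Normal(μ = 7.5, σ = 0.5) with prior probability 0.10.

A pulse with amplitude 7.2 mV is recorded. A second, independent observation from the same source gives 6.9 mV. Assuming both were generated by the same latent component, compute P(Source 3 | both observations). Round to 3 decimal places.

Posterior ∝ prior × likelihood, so P(k | x) ∝ π_k f_k(x); normalise over all components.
Since both observations come from the same component, the likelihood for component k is f_k(x₁)·f_k(x₂).
  p_1 = [0.0016764] × [0.00553981] = 9.28693e-06
  p_2 = [0.0120102] × [0.0437031] = 0.000524882
  p_3 = [0.666449] × [0.388372] = 0.25883
Multiply by the mixture weights:
  π_1·p_1 = 0.44 × 9.28693e-06 = 4.08625e-06
  π_2·p_2 = 0.46 × 0.000524882 = 0.000241446
  π_3·p_3 = 0.10 × 0.25883 = 0.025883
Evidence: 4.08625e-06 + 0.000241446 + 0.025883 = 0.0261286
P(Source 3 | x₁, x₂) = 0.025883 / 0.0261286 ≈ 0.991

0.991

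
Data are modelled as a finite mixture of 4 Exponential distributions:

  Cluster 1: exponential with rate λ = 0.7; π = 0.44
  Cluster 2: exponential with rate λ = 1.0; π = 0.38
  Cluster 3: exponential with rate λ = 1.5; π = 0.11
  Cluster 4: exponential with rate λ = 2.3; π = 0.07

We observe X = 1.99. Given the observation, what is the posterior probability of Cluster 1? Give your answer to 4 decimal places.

0.5525

Apply Bayes' rule: the posterior for each component is proportional to its prior times its likelihood at x.
Evaluate each component's likelihood at the observed value:
  L_1 = 0.17383
  L_2 = 0.136695
  L_3 = 0.0758093
  L_4 = 0.0236571
Prior × likelihood for each component:
  P(Z=1)·L_1 = 0.44 × 0.17383 = 0.0764854
  P(Z=2)·L_2 = 0.38 × 0.136695 = 0.0519443
  P(Z=3)·L_3 = 0.11 × 0.0758093 = 0.00833902
  P(Z=4)·L_4 = 0.07 × 0.0236571 = 0.001656
Marginal: 0.0764854 + 0.0519443 + 0.00833902 + 0.001656 = 0.138425
P(Cluster 1 | x) = 0.0764854 / 0.138425 ≈ 0.5525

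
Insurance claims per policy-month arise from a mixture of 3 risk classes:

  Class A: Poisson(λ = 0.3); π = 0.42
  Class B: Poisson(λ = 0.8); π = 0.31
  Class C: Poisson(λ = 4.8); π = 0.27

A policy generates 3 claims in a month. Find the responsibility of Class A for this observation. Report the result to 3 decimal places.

Posterior ∝ prior × likelihood, so P(k | x) ∝ P(Z=k) f_k(x); normalise over all components.
Evaluate each component's likelihood at the observed value:
  L_A = e^(−0.3)·0.3^3/3! = 0.00333368
  L_B = e^(−0.8)·0.8^3/3! = 0.0383427
  L_C = e^(−4.8)·4.8^3/3! = 0.151691
Multiply by the mixture weights:
  P(Z=A)·L_A = 0.42 × 0.00333368 = 0.00140015
  P(Z=B)·L_B = 0.31 × 0.0383427 = 0.0118862
  P(Z=C)·L_C = 0.27 × 0.151691 = 0.0409565
Normaliser: 0.00140015 + 0.0118862 + 0.0409565 = 0.0542429
P(Class A | 3 claims) ≈ 0.026

0.026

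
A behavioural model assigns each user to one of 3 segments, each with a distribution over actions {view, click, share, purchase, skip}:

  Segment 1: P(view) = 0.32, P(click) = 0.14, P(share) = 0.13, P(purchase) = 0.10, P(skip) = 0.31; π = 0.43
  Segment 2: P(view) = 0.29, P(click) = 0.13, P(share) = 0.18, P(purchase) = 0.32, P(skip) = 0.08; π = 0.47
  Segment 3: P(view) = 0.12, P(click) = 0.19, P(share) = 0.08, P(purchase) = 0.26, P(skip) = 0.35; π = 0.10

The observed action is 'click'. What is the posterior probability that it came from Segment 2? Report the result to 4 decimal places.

P(component k | x) = π_k·f_k(x) / marginal(x), where marginal(x) = Σ_j π_j·f_j(x).
Evaluate each component's likelihood at the observed value:
  f_1 = P(click | comp) = 0.14
  f_2 = P(click | comp) = 0.13
  f_3 = P(click | comp) = 0.19
Weight by the priors:
  π_1·f_1 = 0.43 × 0.14 = 0.0602
  π_2·f_2 = 0.47 × 0.13 = 0.0611
  π_3·f_3 = 0.10 × 0.19 = 0.019
Evidence: 0.0602 + 0.0611 + 0.019 = 0.1403
So the posterior for Segment 2 is 0.0611 / 0.1403 ≈ 0.4355.

0.4355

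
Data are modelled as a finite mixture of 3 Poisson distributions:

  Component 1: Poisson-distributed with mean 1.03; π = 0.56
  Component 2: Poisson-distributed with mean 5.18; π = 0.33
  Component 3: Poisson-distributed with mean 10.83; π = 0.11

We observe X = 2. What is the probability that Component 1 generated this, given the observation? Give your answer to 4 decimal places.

0.8090

Posterior ∝ prior × likelihood, so P(k | x) ∝ P(Z=k) f_k(x); normalise over all components.
Evaluate each component's likelihood at the observed value:
  p_1 = e^(−1.03)·1.03^2/2! = 0.189374
  p_2 = e^(−5.18)·5.18^2/2! = 0.0755065
  p_3 = e^(−10.83)·10.83^2/2! = 0.00116096
Multiply by the mixture weights:
  P(Z=1)·p_1 = 0.56 × 0.189374 = 0.10605
  P(Z=2)·p_2 = 0.33 × 0.0755065 = 0.0249171
  P(Z=3)·p_3 = 0.11 × 0.00116096 = 0.000127706
Normaliser: 0.10605 + 0.0249171 + 0.000127706 = 0.131094
P(Component 1 | the observation) = 0.10605 / 0.131094 ≈ 0.8090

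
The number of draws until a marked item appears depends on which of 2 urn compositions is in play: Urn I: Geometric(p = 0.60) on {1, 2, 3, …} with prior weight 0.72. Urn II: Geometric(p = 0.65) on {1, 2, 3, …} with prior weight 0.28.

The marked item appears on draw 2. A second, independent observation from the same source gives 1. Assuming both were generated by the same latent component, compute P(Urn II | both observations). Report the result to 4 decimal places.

0.2854

P(component k | x) = π_k·f_k(x) / marginal(x), where marginal(x) = Σ_j π_j·f_j(x).
Since both observations come from the same component, the likelihood for component k is f_k(x₁)·f_k(x₂).
  p_I = [0.60·(1−0.60)^1 = 0.60·0.4 = 0.24] × [0.6] = 0.144
  p_II = [0.65·(1−0.65)^1 = 0.65·0.35 = 0.2275] × [0.65] = 0.147875
Prior × likelihood for each component:
  π_I·p_I = 0.72 × 0.144 = 0.10368
  π_II·p_II = 0.28 × 0.147875 = 0.041405
Evidence: 0.10368 + 0.041405 = 0.145085
Responsibility of Urn II: 0.041405 / 0.145085 ≈ 0.2854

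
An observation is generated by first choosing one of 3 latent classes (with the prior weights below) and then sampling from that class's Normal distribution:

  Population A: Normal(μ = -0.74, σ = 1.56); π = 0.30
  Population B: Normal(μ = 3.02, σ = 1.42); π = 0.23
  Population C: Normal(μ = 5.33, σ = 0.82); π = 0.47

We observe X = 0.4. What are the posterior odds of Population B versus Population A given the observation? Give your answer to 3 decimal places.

0.201

Posterior odds = (P(Z=i) f_i(x)) / (P(Z=j) f_j(x)); the normalising sum cancels.
Evaluate each component's likelihood at the observed value:
  f_A = 0.195805
  f_B = 0.0512142
  f_C = 6.88629e-09
0.0117793 / 0.0587415 ≈ 0.201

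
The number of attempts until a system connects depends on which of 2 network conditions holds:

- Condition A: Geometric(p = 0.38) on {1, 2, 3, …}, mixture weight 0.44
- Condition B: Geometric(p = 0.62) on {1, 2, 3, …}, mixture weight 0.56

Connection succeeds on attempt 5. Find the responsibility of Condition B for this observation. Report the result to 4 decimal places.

0.2266

Apply Bayes' rule: the posterior for each component is proportional to its prior times its likelihood at x.
Component likelihoods at x = 5:
  L_A = 0.0561501
  L_B = 0.0129278
Prior × likelihood for each component:
  w_A·L_A = 0.44 × 0.0561501 = 0.024706
  w_B·L_B = 0.56 × 0.0129278 = 0.00723959
Evidence: 0.024706 + 0.00723959 = 0.0319456
So the posterior for Condition B is 0.00723959 / 0.0319456 ≈ 0.2266.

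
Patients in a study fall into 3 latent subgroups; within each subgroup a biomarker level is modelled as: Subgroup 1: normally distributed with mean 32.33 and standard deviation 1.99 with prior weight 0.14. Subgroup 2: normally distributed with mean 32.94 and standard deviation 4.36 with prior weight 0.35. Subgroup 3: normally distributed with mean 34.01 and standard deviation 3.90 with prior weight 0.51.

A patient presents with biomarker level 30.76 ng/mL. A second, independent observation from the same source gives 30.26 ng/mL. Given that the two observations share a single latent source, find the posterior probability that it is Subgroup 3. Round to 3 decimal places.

0.343

Apply Bayes' rule: the posterior for each component is proportional to its prior times its likelihood at x.
Since both observations come from the same component, the likelihood for component k is f_k(x₁)·f_k(x₂).
  p_1 = [0.146858] × [0.116708] = 0.0171395
  p_2 = [0.0807489] × [0.0757493] = 0.00611668
  p_3 = [0.0722851] × [0.0644289] = 0.00465725
Multiply by the mixture weights:
  π_1·p_1 = 0.14 × 0.0171395 = 0.00239952
  π_2·p_2 = 0.35 × 0.00611668 = 0.00214084
  π_3·p_3 = 0.51 × 0.00465725 = 0.0023752
Sum: 0.00239952 + 0.00214084 + 0.0023752 = 0.00691556
P(Subgroup 3 | data) = 0.0023752 / 0.00691556 ≈ 0.343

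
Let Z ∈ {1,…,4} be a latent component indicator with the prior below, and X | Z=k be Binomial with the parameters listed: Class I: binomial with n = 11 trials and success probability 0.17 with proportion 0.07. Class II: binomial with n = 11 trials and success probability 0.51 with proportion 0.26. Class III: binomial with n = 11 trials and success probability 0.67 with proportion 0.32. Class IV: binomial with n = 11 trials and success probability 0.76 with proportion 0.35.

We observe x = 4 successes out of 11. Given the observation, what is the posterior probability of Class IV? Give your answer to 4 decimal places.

The responsibility of component k is π_k f_k(x) divided by Σ_j π_j f_j(x).
Evaluate each component's likelihood at the observed value:
  f_I = 0.0747922
  f_II = 0.151414
  f_III = 0.0283407
  f_IV = 0.00504948
Prior × likelihood for each component:
  π_I·f_I = 0.07 × 0.0747922 = 0.00523545
  π_II·f_II = 0.26 × 0.151414 = 0.0393677
  π_III·f_III = 0.32 × 0.0283407 = 0.00906903
  π_IV·f_IV = 0.35 × 0.00504948 = 0.00176732
Sum: 0.00523545 + 0.0393677 + 0.00906903 + 0.00176732 = 0.0554395
P(Class IV | the observation) ≈ 0.0319

0.0319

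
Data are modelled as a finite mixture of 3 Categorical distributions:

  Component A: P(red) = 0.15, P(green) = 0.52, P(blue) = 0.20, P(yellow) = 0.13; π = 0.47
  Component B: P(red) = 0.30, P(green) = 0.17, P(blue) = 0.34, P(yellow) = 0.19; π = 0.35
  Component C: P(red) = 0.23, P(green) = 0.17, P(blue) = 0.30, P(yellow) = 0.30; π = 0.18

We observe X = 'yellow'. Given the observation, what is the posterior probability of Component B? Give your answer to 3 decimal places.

The responsibility of component k is P(Z=k) f_k(x) divided by Σ_j P(Z=j) f_j(x).
Categorical probabilities:
  f_A = 0.13
  f_B = 0.19
  f_C = 0.3
Weight by the priors:
  P(Z=A)·f_A = 0.47 × 0.13 = 0.0611
  P(Z=B)·f_B = 0.35 × 0.19 = 0.0665
  P(Z=C)·f_C = 0.18 × 0.3 = 0.054
Marginal: 0.0611 + 0.0665 + 0.054 = 0.1816
P(Component B | 'yellow') = 0.0665 / 0.1816 ≈ 0.366

0.366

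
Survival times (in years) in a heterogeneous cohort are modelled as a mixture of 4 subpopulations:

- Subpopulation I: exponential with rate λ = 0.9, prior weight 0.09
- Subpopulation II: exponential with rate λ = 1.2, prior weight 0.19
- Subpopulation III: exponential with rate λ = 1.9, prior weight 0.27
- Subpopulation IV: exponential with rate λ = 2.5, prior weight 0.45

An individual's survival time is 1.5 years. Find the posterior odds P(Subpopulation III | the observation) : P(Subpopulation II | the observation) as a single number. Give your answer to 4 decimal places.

Since P(k|x) ∝ P(Z=k) f_k(x), the posterior odds are P(Z=i) f_i(x) / (P(Z=j) f_j(x)).
Component likelihoods at x = 1.5 years:
  f_I = 0.9·e^(−0.9·1.5) = 0.9·e^(−1.3500) = 0.233316
  f_II = 1.2·e^(−1.2·1.5) = 1.2·e^(−1.8000) = 0.198359
  f_III = 1.9·e^(−1.9·1.5) = 1.9·e^(−2.8500) = 0.109904
  f_IV = 2.5·e^(−2.5·1.5) = 2.5·e^(−3.7500) = 0.0587944
0.0296741 / 0.0376881 ≈ 0.7874

0.7874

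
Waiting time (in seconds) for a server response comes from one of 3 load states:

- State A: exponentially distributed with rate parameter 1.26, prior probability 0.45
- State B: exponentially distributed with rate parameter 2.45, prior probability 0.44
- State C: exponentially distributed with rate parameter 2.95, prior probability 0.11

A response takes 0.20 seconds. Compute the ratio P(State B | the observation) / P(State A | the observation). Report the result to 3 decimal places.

1.499

The posterior odds equal the prior odds times the likelihood ratio: (P(Z=i)/P(Z=j))·(f_i(x)/f_j(x)).
Evaluate each component's likelihood at the observed value:
  f_A = 1.26·e^(−1.26·0.20) = 1.26·e^(−0.2520) = 0.979328
  f_B = 2.45·e^(−2.45·0.20) = 2.45·e^(−0.4900) = 1.50093
  f_C = 2.95·e^(−2.95·0.20) = 2.95·e^(−0.5900) = 1.63527
Posterior odds = (P(Z=B)·f_B) / (P(Z=A)·f_A) = (0.44·1.50093) / (0.45·0.979328) = 0.660411 / 0.440698 ≈ 1.499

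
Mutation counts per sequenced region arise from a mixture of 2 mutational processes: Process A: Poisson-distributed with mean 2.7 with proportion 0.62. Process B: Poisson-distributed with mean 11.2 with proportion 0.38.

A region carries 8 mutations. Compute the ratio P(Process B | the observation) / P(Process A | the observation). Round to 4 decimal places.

10.9326

The posterior odds equal the prior odds times the likelihood ratio: (w_i/w_j)·(f_i(x)/f_j(x)).
Evaluate each component's likelihood at the observed value:
  p_A = 0.00470755
  p_B = 0.0839703
Odds = (0.38/0.62) × (0.0839703/0.00470755) = 0.612903 × 17.8374 ≈ 10.9326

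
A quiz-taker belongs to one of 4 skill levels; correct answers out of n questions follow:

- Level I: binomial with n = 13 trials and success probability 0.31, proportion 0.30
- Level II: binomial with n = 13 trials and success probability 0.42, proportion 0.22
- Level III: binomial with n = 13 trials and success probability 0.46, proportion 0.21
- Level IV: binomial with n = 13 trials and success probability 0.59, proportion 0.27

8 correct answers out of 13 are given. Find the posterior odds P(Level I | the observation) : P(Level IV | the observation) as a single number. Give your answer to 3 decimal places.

Only the two components matter; the odds are (P(Z=i) f_i(x)) / (P(Z=j) f_j(x)).
Binomial probabilities:
  p_I = C(13,8)·0.31^8·0.69^5 = 1287·8.52891e-05·0.156403 = 0.0171679
  p_II = C(13,8)·0.42^8·0.58^5 = 1287·0.000968265·0.0656357 = 0.0817924
  p_III = C(13,8)·0.46^8·0.54^5 = 1287·0.00200476·0.0459165 = 0.11847
  p_IV = C(13,8)·0.59^8·0.41^5 = 1287·0.014683·0.0115856 = 0.218934
Odds = (0.30/0.27) × (0.0171679/0.218934) = 1.11111 × 0.0784158 ≈ 0.087

0.087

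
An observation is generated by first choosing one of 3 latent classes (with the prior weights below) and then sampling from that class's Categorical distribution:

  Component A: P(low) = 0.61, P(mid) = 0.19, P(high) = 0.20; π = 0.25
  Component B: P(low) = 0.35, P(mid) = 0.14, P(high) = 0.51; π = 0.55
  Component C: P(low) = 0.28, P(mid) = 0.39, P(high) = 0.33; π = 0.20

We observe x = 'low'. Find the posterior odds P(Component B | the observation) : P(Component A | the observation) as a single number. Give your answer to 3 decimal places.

1.262

Only the two components matter; the odds are (P(Z=i) f_i(x)) / (P(Z=j) f_j(x)).
Component likelihoods at x = 'low':
  L_A = P(low | comp) = 0.61
  L_B = P(low | comp) = 0.35
  L_C = P(low | comp) = 0.28
Odds = (0.55/0.25) × (0.35/0.61) = 2.2 × 0.57377 ≈ 1.262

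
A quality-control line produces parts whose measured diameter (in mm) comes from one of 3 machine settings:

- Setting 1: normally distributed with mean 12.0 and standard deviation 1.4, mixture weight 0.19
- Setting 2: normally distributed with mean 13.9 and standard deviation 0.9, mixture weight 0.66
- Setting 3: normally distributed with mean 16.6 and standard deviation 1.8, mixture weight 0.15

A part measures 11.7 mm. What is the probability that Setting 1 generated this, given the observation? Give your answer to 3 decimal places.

0.773

Apply Bayes' rule: the posterior for each component is proportional to its prior times its likelihood at x.
Normal densities:
  p_1 = 0.278491
  p_2 = 0.0223432
  p_3 = 0.00545091
Weight by the priors:
  w_1·p_1 = 0.19 × 0.278491 = 0.0529133
  w_2·p_2 = 0.66 × 0.0223432 = 0.0147465
  w_3·p_3 = 0.15 × 0.00545091 = 0.000817637
Evidence: 0.0529133 + 0.0147465 + 0.000817637 = 0.0684774
P(Setting 1 | x) = 0.0529133 / 0.0684774 ≈ 0.773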